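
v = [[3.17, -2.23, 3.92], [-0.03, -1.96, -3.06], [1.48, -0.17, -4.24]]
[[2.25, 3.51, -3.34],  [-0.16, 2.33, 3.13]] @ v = [[2.08, -11.33, 12.24], [4.06, -4.74, -21.03]]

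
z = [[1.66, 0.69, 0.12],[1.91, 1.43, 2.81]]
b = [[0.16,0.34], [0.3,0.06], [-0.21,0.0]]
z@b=[[0.45, 0.61], [0.14, 0.74]]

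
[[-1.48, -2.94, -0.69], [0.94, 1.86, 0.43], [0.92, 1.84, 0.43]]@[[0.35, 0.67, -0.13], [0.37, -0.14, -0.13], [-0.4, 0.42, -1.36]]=[[-1.33, -0.87, 1.51], [0.85, 0.55, -0.95], [0.83, 0.54, -0.94]]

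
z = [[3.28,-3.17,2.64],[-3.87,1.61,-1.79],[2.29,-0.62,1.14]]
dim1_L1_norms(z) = [9.09, 7.27, 4.05]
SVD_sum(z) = [[3.89, -2.44, 2.38],[-3.38, 2.12, -2.07],[1.91, -1.20, 1.17]] + [[-0.61, -0.74, 0.24], [-0.47, -0.56, 0.18], [0.42, 0.5, -0.16]] + [[-0.0, 0.01, 0.02], [-0.03, 0.05, 0.1], [-0.04, 0.07, 0.13]]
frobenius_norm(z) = 7.45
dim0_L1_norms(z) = [9.44, 5.4, 5.57]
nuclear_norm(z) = 8.92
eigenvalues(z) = [7.18, -1.36, 0.21]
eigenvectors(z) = [[-0.72, 0.66, -0.21],[0.61, 0.59, 0.50],[-0.34, -0.46, 0.84]]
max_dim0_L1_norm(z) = 9.44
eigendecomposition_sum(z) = [[3.93, -2.51, 2.46], [-3.31, 2.11, -2.07], [1.83, -1.17, 1.14]] + [[-0.64, -0.64, 0.22], [-0.57, -0.56, 0.19], [0.45, 0.45, -0.15]] + [[-0.0, -0.02, -0.04], [0.01, 0.06, 0.09], [0.02, 0.1, 0.15]]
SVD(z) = [[-0.71, -0.70, 0.11], [0.61, -0.53, 0.58], [-0.35, 0.48, 0.81]] @ diag([7.3108554269913535, 1.4112146847609275, 0.19484875967322718]) @ [[-0.75, 0.47, -0.46], [0.62, 0.75, -0.24], [-0.23, 0.47, 0.85]]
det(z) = -2.01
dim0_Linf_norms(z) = [3.87, 3.17, 2.64]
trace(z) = 6.03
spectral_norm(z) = 7.31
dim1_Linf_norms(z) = [3.28, 3.87, 2.29]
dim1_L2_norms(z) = [5.27, 4.56, 2.63]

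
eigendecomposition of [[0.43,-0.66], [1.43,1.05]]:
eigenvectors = [[(0.18-0.53j), (0.18+0.53j)], [(-0.83+0j), -0.83-0.00j]]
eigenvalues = [(0.74+0.92j), (0.74-0.92j)]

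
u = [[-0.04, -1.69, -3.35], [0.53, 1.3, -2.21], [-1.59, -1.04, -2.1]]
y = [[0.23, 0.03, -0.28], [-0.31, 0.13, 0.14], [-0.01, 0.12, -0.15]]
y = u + [[0.27, 1.72, 3.07], [-0.84, -1.17, 2.35], [1.58, 1.16, 1.95]]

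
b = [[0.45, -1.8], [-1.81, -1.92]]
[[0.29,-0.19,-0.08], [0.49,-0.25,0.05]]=b @ [[-0.08, 0.02, -0.06], [-0.18, 0.11, 0.03]]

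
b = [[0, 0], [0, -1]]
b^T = [[0, 0], [0, -1]]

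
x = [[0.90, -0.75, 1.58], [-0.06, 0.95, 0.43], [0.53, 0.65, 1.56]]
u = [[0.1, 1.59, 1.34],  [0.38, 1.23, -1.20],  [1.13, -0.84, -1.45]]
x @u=[[1.59, -0.82, -0.18], [0.84, 0.71, -1.84], [2.06, 0.33, -2.33]]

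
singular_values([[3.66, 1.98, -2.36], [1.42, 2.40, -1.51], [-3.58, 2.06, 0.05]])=[5.92, 3.87, 0.21]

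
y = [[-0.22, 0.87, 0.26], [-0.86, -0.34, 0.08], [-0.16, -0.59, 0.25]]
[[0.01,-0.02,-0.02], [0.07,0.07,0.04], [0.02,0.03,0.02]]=y @ [[-0.08, -0.07, -0.03], [-0.01, -0.04, -0.03], [0.02, -0.00, -0.0]]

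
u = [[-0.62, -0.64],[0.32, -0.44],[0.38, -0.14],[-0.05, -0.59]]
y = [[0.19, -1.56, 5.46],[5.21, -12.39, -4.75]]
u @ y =[[-3.45,8.9,-0.35], [-2.23,4.95,3.84], [-0.66,1.14,2.74], [-3.08,7.39,2.53]]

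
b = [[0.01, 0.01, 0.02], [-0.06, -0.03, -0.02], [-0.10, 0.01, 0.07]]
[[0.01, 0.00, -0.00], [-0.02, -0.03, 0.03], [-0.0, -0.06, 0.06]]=b @ [[0.21, 0.51, -0.48], [0.06, 0.16, -0.33], [0.22, -0.15, 0.28]]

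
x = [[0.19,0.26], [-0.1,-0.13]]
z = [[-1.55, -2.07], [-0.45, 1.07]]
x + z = [[-1.36, -1.81], [-0.55, 0.94]]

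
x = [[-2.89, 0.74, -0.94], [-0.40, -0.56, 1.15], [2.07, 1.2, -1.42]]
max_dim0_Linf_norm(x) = 2.89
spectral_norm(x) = 3.59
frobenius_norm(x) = 4.40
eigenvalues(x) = [(-2.57+1.47j), (-2.57-1.47j), (0.27+0j)]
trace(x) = -4.87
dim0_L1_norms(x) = [5.36, 2.5, 3.51]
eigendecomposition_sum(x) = [[-1.45+0.45j,0.37+0.61j,-0.47-0.84j], [-0.22-0.88j,(-0.38+0.2j),0.52-0.26j], [1.02+1.42j,(0.53-0.62j),-0.75+0.82j]] + [[(-1.45-0.45j), (0.37-0.61j), (-0.47+0.84j)], [(-0.22+0.88j), -0.38-0.20j, 0.52+0.26j], [(1.02-1.42j), 0.53+0.62j, (-0.75-0.82j)]] + [[0.00-0.00j, -0j, 0.00-0.00j],[(0.05-0j), 0.19-0.00j, (0.11-0j)],[0.03-0.00j, (0.14-0j), 0.08-0.00j]]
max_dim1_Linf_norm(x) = 2.89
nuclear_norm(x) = 6.38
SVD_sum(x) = [[-2.68, -0.23, 0.29], [-0.56, -0.05, 0.06], [2.28, 0.19, -0.25]] + [[-0.21, 0.92, -1.26], [0.16, -0.70, 0.95], [-0.21, 0.91, -1.24]] + [[-0.00, 0.04, 0.03], [-0.0, 0.18, 0.14], [-0.00, 0.1, 0.07]]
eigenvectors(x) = [[0.19-0.58j,0.19+0.58j,(0.01+0j)], [(0.34+0.13j),(0.34-0.13j),(0.81+0j)], [-0.70+0.00j,-0.70-0.00j,0.59+0.00j]]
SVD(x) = [[-0.75, 0.63, 0.21], [-0.16, -0.47, 0.87], [0.64, 0.62, 0.45]] @ diag([3.594303184923561, 2.5162841188544514, 0.26457295411515974]) @ [[0.99,  0.08,  -0.11],[-0.14,  0.58,  -0.8],[-0.00,  0.81,  0.59]]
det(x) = 2.39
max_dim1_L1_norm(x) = 4.69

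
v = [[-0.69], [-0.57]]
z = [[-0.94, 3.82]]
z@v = [[-1.53]]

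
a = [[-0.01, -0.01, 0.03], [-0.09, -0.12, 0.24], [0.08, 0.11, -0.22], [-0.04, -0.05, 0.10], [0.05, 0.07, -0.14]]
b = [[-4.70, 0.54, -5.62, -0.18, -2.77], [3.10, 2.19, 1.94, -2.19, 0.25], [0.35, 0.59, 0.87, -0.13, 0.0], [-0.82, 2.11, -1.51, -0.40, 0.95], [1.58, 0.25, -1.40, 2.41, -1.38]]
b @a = [[-0.58,-0.82,1.59], [0.03,0.05,-0.06], [0.02,0.03,-0.05], [-0.24,-0.32,0.64], [-0.32,-0.42,0.85]]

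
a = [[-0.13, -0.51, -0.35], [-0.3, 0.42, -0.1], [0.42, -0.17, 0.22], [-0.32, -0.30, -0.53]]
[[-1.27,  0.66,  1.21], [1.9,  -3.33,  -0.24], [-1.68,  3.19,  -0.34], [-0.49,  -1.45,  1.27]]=a@[[-4.66, 5.06, -0.79], [1.84, -3.87, -1.4], [2.69, 1.87, -1.13]]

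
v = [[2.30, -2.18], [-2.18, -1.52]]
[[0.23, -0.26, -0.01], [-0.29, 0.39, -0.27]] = v @ [[0.12, -0.15, 0.07], [0.02, -0.04, 0.08]]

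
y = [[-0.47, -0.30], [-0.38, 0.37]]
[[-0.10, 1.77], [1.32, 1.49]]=y @ [[-1.25,  -3.83], [2.29,  0.1]]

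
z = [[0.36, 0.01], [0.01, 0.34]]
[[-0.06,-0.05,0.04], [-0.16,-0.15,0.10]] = z @ [[-0.15, -0.14, 0.09],[-0.47, -0.44, 0.28]]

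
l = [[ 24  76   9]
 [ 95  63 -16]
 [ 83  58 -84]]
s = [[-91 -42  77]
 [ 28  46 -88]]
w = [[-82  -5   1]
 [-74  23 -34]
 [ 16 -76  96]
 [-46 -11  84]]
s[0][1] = -42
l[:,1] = [76, 63, 58]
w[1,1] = 23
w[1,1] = 23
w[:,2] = [1, -34, 96, 84]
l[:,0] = [24, 95, 83]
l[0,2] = 9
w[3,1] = -11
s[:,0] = [-91, 28]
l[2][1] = 58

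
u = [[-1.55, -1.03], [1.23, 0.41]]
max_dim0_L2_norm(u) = 1.98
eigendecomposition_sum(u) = [[(-0.78-0.23j), (-0.52-0.53j)], [(0.62+0.63j), 0.20+0.78j]] + [[-0.78+0.23j, -0.52+0.53j], [(0.62-0.63j), (0.21-0.78j)]]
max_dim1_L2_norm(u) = 1.86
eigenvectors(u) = [[(0.59-0.33j),(0.59+0.33j)], [-0.74+0.00j,-0.74-0.00j]]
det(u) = 0.63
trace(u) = -1.14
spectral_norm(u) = 2.25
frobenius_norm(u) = 2.27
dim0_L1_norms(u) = [2.78, 1.44]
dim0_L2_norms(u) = [1.98, 1.11]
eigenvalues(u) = [(-0.57+0.55j), (-0.57-0.55j)]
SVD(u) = [[-0.82, 0.57], [0.57, 0.82]] @ diag([2.250711205022471, 0.2805335480585107]) @ [[0.88, 0.48], [0.48, -0.88]]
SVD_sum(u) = [[-1.63,-0.89], [1.12,0.61]] + [[0.08, -0.14], [0.11, -0.2]]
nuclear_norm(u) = 2.53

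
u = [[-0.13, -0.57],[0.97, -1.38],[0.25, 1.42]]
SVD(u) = [[-0.24, 0.31], [-0.75, -0.66], [0.62, -0.68]] @ diag([2.117659936135261, 0.8840341593443112]) @ [[-0.25, 0.97], [-0.97, -0.25]]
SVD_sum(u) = [[0.13,-0.5], [0.40,-1.53], [-0.33,1.27]] + [[-0.26, -0.07], [0.57, 0.15], [0.58, 0.15]]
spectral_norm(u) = 2.12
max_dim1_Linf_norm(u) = 1.42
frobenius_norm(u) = 2.29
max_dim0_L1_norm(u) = 3.37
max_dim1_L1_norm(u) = 2.35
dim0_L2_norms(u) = [1.01, 2.06]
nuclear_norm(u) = 3.00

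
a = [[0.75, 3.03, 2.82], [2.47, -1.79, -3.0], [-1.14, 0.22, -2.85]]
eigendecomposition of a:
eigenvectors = [[(0.8+0j),(0.53-0.05j),0.53+0.05j], [0.58+0.00j,-0.74+0.00j,-0.74-0.00j], [(-0.15+0j),(0.1+0.41j),(0.1-0.41j)]]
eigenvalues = [(2.41+0j), (-3.15+1.81j), (-3.15-1.81j)]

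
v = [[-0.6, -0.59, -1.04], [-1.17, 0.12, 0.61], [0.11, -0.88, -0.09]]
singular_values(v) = [1.44, 1.33, 0.71]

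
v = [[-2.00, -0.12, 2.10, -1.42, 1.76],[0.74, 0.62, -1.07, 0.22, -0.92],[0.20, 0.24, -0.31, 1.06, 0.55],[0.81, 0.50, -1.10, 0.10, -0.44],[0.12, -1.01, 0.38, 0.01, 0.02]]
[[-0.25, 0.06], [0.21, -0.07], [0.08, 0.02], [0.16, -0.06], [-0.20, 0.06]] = v@[[0.07,-0.05], [0.21,-0.07], [0.02,-0.02], [0.04,0.03], [-0.04,0.02]]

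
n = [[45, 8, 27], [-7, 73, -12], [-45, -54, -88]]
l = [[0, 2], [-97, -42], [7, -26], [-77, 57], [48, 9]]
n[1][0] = -7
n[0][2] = 27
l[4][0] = 48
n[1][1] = 73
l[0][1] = 2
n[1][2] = -12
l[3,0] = -77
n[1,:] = [-7, 73, -12]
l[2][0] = 7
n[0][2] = 27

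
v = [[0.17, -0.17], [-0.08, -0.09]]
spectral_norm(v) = 0.24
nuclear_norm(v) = 0.36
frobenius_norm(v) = 0.27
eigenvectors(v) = [[0.97, 0.49], [-0.25, 0.87]]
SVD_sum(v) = [[0.17, -0.17], [0.01, -0.01]] + [[0.00,0.00],[-0.09,-0.08]]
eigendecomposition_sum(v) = [[0.19, -0.1], [-0.05, 0.03]] + [[-0.02, -0.07], [-0.03, -0.12]]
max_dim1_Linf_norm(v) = 0.17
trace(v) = 0.08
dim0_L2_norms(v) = [0.19, 0.19]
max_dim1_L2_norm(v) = 0.24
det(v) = -0.03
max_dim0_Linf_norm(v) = 0.17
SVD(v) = [[-1.00, -0.04], [-0.04, 1.00]] @ diag([0.24055486086267586, 0.12013891507475283]) @ [[-0.69, 0.72], [-0.72, -0.69]]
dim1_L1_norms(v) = [0.34, 0.17]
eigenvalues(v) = [0.21, -0.13]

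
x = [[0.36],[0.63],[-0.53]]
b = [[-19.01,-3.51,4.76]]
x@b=[[-6.84, -1.26, 1.71], [-11.98, -2.21, 3.0], [10.08, 1.86, -2.52]]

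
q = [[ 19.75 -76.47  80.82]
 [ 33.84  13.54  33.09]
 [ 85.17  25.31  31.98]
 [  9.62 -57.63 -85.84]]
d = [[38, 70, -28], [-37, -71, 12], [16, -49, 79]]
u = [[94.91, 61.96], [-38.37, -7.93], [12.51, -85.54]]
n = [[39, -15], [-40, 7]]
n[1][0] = -40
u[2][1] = -85.54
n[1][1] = 7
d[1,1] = -71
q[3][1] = -57.63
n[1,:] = [-40, 7]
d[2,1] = -49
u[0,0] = 94.91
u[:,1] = [61.96, -7.93, -85.54]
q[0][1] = -76.47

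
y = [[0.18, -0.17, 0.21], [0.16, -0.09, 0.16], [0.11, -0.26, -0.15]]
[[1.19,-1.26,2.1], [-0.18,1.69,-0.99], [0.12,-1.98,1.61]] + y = [[1.37,-1.43,2.31],  [-0.02,1.6,-0.83],  [0.23,-2.24,1.46]]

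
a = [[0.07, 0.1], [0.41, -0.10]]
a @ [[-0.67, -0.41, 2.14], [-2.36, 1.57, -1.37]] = [[-0.28, 0.13, 0.01], [-0.04, -0.33, 1.01]]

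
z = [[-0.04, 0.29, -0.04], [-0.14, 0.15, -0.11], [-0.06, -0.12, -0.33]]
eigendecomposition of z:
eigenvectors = [[(0.83+0j), 0.83-0.00j, -0.06+0.00j], [(0.27+0.44j), 0.27-0.44j, 0.20+0.00j], [-0.22-0.04j, -0.22+0.04j, 0.98+0.00j]]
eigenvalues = [(0.07+0.16j), (0.07-0.16j), (-0.35+0j)]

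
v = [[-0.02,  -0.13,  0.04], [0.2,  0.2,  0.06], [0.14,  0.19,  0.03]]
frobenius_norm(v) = 0.40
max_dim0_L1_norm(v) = 0.52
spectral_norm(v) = 0.39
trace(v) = 0.21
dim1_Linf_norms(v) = [0.13, 0.2, 0.19]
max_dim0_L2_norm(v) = 0.3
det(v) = 0.00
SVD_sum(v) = [[-0.07,-0.08,-0.01], [0.18,0.22,0.04], [0.15,0.18,0.03]] + [[0.05, -0.05, 0.05], [0.02, -0.02, 0.02], [-0.0, 0.00, -0.0]] + [[-0.00, 0.0, 0.00],[0.0, -0.0, -0.0],[-0.0, 0.00, 0.00]]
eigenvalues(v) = [(0.15+0j), (0.03+0.02j), (0.03-0.02j)]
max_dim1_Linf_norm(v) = 0.2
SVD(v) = [[-0.28, -0.91, 0.31], [0.74, -0.41, -0.53], [0.61, 0.08, 0.79]] @ diag([0.38760925469672264, 0.09396865641792677, 0.005381197307366873]) @ [[0.62, 0.78, 0.13], [-0.56, 0.55, -0.62], [-0.56, 0.31, 0.77]]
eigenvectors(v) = [[-0.36+0.00j, 0.58+0.05j, 0.58-0.05j], [(0.67+0j), (-0.43-0.11j), (-0.43+0.11j)], [0.64+0.00j, -0.68+0.00j, (-0.68-0j)]]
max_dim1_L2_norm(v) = 0.29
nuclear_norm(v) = 0.49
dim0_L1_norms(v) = [0.36, 0.52, 0.13]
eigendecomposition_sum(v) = [[-0.18-0.00j, -0.08+0.00j, -0.10+0.00j],[0.33+0.00j, (0.15+0j), (0.19+0j)],[(0.32+0j), (0.14+0j), 0.18+0.00j]] + [[0.08-0.05j, -0.02+0.06j, 0.07-0.09j], [-0.07+0.03j, (0.03-0.04j), (-0.06+0.06j)], [(-0.09+0.07j), 0.02-0.07j, -0.07+0.11j]] + [[(0.08+0.05j), (-0.02-0.06j), (0.07+0.09j)], [(-0.07-0.03j), (0.03+0.04j), -0.06-0.06j], [(-0.09-0.07j), (0.02+0.07j), (-0.07-0.11j)]]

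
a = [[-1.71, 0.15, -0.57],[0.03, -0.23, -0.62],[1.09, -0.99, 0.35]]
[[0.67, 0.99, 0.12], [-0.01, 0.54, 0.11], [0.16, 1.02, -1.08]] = a @ [[-0.53, -0.67, 0.22], [-0.66, -1.85, 1.13], [0.24, -0.22, -0.58]]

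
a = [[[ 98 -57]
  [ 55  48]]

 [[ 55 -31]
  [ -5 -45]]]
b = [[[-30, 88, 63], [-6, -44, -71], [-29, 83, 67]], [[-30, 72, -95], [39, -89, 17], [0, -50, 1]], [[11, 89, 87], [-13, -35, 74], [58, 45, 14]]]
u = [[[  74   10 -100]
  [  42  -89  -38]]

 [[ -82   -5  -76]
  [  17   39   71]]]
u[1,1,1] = 39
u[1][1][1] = 39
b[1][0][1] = 72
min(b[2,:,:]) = -35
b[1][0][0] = -30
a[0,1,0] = 55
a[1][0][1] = -31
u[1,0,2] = -76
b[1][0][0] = -30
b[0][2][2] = 67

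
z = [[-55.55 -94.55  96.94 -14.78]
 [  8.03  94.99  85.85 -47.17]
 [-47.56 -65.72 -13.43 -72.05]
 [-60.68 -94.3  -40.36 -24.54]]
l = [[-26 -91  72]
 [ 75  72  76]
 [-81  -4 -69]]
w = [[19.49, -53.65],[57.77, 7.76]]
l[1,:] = [75, 72, 76]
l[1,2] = 76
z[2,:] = [-47.56, -65.72, -13.43, -72.05]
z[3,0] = -60.68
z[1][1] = 94.99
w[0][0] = 19.49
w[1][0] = 57.77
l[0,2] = 72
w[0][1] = -53.65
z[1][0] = 8.03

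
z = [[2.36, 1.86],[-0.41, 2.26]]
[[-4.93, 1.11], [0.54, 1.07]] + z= [[-2.57, 2.97], [0.13, 3.33]]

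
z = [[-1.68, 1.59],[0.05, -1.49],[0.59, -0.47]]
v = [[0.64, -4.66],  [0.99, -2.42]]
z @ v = [[0.50, 3.98], [-1.44, 3.37], [-0.09, -1.61]]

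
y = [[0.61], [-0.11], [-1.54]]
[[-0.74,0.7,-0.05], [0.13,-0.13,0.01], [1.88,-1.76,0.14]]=y@[[-1.22,  1.14,  -0.09]]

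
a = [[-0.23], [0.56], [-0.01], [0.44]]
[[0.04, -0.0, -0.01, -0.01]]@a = [[-0.01]]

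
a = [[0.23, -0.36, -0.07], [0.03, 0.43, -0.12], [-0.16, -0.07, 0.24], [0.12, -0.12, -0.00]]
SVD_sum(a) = [[0.1, -0.38, 0.04], [-0.1, 0.40, -0.04], [0.01, -0.05, 0.01], [0.04, -0.14, 0.01]] + [[0.12, 0.02, -0.12], [0.11, 0.02, -0.11], [-0.20, -0.03, 0.2], [0.05, 0.01, -0.05]] + [[0.01, 0.00, 0.01], [0.03, 0.01, 0.03], [0.03, 0.01, 0.03], [0.03, 0.01, 0.04]]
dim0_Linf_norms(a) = [0.23, 0.43, 0.24]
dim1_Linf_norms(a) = [0.36, 0.43, 0.24, 0.12]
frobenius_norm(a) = 0.71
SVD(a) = [[-0.66, -0.46, -0.22], [0.70, -0.4, -0.5], [-0.09, 0.77, -0.55], [-0.24, -0.19, -0.64]] @ diag([0.597372488943194, 0.3756755685504084, 0.08070921042942505]) @ [[-0.25, 0.96, -0.1], [-0.7, -0.11, 0.71], [-0.67, -0.24, -0.70]]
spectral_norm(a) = 0.60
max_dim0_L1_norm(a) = 0.98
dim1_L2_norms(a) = [0.43, 0.45, 0.3, 0.17]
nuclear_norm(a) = 1.05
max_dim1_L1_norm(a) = 0.66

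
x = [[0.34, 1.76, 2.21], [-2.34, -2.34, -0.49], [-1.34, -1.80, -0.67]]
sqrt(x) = [[1.68, 1.58, 0.54],[-1.24, -0.31, 0.63],[-1.01, -0.76, 0.59]]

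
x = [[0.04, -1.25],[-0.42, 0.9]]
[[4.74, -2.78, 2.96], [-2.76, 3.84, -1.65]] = x@[[-1.69, -4.71, -1.24], [-3.85, 2.07, -2.41]]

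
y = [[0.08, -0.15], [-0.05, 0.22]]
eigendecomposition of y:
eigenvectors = [[-0.96, 0.64], [-0.27, -0.77]]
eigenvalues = [0.04, 0.26]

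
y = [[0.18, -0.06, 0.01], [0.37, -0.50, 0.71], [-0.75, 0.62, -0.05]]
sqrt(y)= [[(0.37-0.03j), -0.03+0.04j, (-0.01-0.03j)], [-0.05-0.57j, 0.21+0.66j, 0.32-0.52j], [-0.47+0.37j, (0.3-0.43j), 0.42+0.34j]]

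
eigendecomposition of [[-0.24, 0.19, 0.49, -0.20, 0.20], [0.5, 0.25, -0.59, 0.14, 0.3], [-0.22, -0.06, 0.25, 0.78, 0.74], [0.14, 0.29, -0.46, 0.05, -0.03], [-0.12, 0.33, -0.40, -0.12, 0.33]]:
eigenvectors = [[-0.65+0.00j, (-0.26+0.3j), -0.26-0.30j, (0.5+0.09j), (0.5-0.09j)], [(0.68+0j), -0.3j, 0.00+0.30j, 0.66+0.00j, 0.66-0.00j], [(0.19+0j), (-0.7+0j), -0.70-0.00j, (0.39+0.04j), 0.39-0.04j], [(-0.05+0j), 0.05-0.34j, 0.05+0.34j, 0.24-0.16j, 0.24+0.16j], [-0.28+0.00j, (-0.14-0.36j), -0.14+0.36j, -0.03+0.25j, (-0.03-0.25j)]]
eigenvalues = [(-0.52+0j), (0.27+0.83j), (0.27-0.83j), (0.31+0.11j), (0.31-0.11j)]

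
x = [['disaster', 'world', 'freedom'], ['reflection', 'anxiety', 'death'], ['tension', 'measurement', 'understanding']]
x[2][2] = 'understanding'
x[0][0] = 'disaster'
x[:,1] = ['world', 'anxiety', 'measurement']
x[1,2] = 'death'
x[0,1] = 'world'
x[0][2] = 'freedom'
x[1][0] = 'reflection'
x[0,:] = ['disaster', 'world', 'freedom']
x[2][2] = 'understanding'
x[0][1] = 'world'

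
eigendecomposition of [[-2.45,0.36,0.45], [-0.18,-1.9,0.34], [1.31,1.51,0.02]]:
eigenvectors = [[-0.17, 0.66, 0.07], [-0.13, 0.46, 0.80], [-0.98, -0.59, -0.60]]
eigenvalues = [0.44, -2.61, -2.17]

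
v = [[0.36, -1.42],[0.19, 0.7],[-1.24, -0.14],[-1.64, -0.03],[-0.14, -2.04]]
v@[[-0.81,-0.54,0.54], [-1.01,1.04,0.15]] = [[1.14, -1.67, -0.02], [-0.86, 0.63, 0.21], [1.15, 0.52, -0.69], [1.36, 0.85, -0.89], [2.17, -2.05, -0.38]]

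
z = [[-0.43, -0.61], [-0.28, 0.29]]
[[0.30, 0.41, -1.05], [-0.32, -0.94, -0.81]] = z @ [[0.37, 1.53, 2.69], [-0.76, -1.75, -0.18]]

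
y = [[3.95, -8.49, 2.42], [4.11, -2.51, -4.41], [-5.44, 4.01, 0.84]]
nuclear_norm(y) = 19.44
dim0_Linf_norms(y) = [5.44, 8.49, 4.41]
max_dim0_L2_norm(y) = 9.72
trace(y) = 2.28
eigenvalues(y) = [(1.97+7.73j), (1.97-7.73j), (-1.67+0j)]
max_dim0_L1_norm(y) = 15.01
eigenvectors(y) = [[(-0.69+0j),-0.69-0.00j,(0.65+0j)],  [(-0.07+0.51j),-0.07-0.51j,(0.57+0j)],  [(0.32-0.4j),0.32+0.40j,0.50+0.00j]]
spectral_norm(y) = 12.08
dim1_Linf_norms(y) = [8.49, 4.41, 5.44]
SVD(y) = [[-0.75, 0.58, 0.32], [-0.38, -0.77, 0.5], [0.54, 0.25, 0.80]] @ diag([12.08292864527245, 5.858224487492827, 1.4975450602215012]) @ [[-0.62, 0.79, 0.03], [-0.39, -0.34, 0.86], [-0.68, -0.52, -0.51]]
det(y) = -106.00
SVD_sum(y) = [[5.59, -7.1, -0.25], [2.87, -3.64, -0.13], [-4.05, 5.13, 0.18]] + [[-1.32,-1.14,2.92], [1.76,1.52,-3.90], [-0.57,-0.50,1.27]] + [[-0.33, -0.25, -0.25], [-0.52, -0.39, -0.39], [-0.82, -0.63, -0.61]]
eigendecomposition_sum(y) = [[2.15+2.69j,(-3.89-0.75j),(1.66-2.65j)], [2.21-1.34j,-0.94+2.82j,(-1.81-1.5j)], [-2.58-0.01j,2.28-1.92j,0.76+2.22j]] + [[(2.15-2.69j), -3.89+0.75j, (1.66+2.65j)], [(2.21+1.34j), -0.94-2.82j, (-1.81+1.5j)], [-2.58+0.01j, (2.28+1.92j), (0.76-2.22j)]] + [[(-0.36+0j), -0.71-0.00j, (-0.9-0j)], [(-0.31+0j), (-0.62-0j), (-0.79-0j)], [-0.27+0.00j, (-0.54-0j), -0.69-0.00j]]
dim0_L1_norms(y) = [13.5, 15.01, 7.67]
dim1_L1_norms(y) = [14.86, 11.03, 10.29]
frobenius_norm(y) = 13.51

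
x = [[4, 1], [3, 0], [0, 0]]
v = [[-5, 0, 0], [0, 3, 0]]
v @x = [[-20, -5], [9, 0]]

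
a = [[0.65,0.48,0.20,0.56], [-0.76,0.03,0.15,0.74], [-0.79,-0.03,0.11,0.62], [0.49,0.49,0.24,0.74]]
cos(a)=[[0.91, -0.26, -0.16, -0.55],[0.14, 1.00, -0.02, -0.12],[0.14, 0.03, 1.0, -0.04],[-0.06, -0.27, -0.17, 0.42]]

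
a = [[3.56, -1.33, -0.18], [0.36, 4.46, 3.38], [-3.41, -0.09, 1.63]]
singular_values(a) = [6.0, 4.71, 1.43]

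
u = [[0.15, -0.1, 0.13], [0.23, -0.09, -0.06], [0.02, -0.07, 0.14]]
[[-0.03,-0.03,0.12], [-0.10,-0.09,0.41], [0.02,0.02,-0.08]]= u @ [[-0.31, -0.29, 1.29], [0.15, 0.14, -0.61], [0.25, 0.23, -1.03]]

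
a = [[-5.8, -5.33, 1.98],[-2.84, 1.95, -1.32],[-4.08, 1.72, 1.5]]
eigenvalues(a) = [(-7.01+0j), (2.33+2.31j), (2.33-2.31j)]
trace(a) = -2.35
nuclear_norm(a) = 15.33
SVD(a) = [[-0.93, 0.35, -0.14], [-0.13, -0.65, -0.75], [-0.35, -0.68, 0.65]] @ diag([8.546224410558553, 5.031591565006283, 1.7549172764921674]) @ [[0.84, 0.48, -0.26], [0.52, -0.85, 0.10], [0.17, 0.22, 0.96]]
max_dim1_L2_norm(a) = 8.12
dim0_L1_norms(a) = [12.72, 9.0, 4.8]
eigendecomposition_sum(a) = [[(-5.94-0j), (-3.69+0j), 0.81-0.00j], [-2.24-0.00j, -1.39+0.00j, 0.31-0.00j], [(-2.4-0j), (-1.49+0j), (0.33-0j)]] + [[0.07+0.28j,-0.82-0.40j,(0.58-0.32j)],[(-0.3-0.44j),(1.67+0.18j),(-0.81+0.92j)],[(-0.84+0.05j),1.60-2.11j,(0.59+1.85j)]] + [[0.07-0.28j, -0.82+0.40j, (0.58+0.32j)], [-0.30+0.44j, (1.67-0.18j), -0.81-0.92j], [(-0.84-0.05j), (1.6+2.11j), (0.59-1.85j)]]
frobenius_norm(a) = 10.07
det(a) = -75.46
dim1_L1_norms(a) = [13.11, 6.11, 7.3]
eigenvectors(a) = [[(0.88+0j), -0.05-0.27j, (-0.05+0.27j)], [(0.33+0j), (0.26+0.44j), (0.26-0.44j)], [0.35+0.00j, 0.81+0.00j, (0.81-0j)]]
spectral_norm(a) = 8.55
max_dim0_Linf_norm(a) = 5.8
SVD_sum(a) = [[-6.66, -3.79, 2.03], [-0.94, -0.53, 0.29], [-2.51, -1.43, 0.77]] + [[0.9, -1.48, 0.18], [-1.68, 2.77, -0.34], [-1.76, 2.90, -0.36]] + [[-0.04, -0.05, -0.23], [-0.22, -0.29, -1.27], [0.19, 0.25, 1.09]]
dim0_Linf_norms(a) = [5.8, 5.33, 1.98]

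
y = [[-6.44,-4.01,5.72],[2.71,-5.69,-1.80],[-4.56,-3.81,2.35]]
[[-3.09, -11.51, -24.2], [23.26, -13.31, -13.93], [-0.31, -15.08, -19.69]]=y @ [[2.81,2.39,1.43], [-2.93,2.67,3.24], [0.57,2.55,-0.35]]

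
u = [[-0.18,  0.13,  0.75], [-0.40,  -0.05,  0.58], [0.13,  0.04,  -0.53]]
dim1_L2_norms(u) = [0.78, 0.71, 0.55]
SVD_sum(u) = [[-0.27,0.03,0.72], [-0.24,0.02,0.64], [0.19,-0.02,-0.5]] + [[0.11, 0.07, 0.04], [-0.15, -0.09, -0.05], [-0.03, -0.02, -0.01]] + [[-0.02, 0.04, -0.01], [-0.01, 0.02, -0.0], [-0.04, 0.07, -0.02]]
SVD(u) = [[-0.66,0.6,0.44], [-0.59,-0.79,0.19], [0.46,-0.14,0.87]] @ diag([1.1611472964626355, 0.22956980502592056, 0.09557541806277162]) @ [[0.36, -0.03, -0.93], [0.82, 0.49, 0.3], [-0.45, 0.87, -0.20]]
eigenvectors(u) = [[0.50+0.00j, 0.08+0.58j, (0.08-0.58j)],[0.72+0.00j, -0.80+0.00j, (-0.8-0j)],[(-0.49+0j), 0.01+0.14j, 0.01-0.14j]]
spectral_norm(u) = 1.16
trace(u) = -0.76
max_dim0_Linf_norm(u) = 0.75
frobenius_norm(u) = 1.19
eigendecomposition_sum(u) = [[-0.14-0.00j, (-0.01+0j), (0.58+0j)], [-0.21-0.00j, -0.01+0.00j, 0.84+0.00j], [(0.14+0j), (0.01-0j), -0.57-0.00j]] + [[-0.02+0.07j, 0.07+0.01j, 0.08+0.08j], [(-0.1-0.04j), -0.02+0.09j, (-0.13+0.1j)], [(-0.01+0.02j), 0.02+0.00j, (0.02+0.02j)]] + [[-0.02-0.07j, (0.07-0.01j), (0.08-0.08j)],[(-0.1+0.04j), -0.02-0.09j, (-0.13-0.1j)],[-0.01-0.02j, 0.02-0.00j, (0.02-0.02j)]]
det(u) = -0.03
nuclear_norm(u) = 1.49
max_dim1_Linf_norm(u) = 0.75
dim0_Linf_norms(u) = [0.4, 0.13, 0.75]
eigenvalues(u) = [(-0.72+0j), (-0.02+0.19j), (-0.02-0.19j)]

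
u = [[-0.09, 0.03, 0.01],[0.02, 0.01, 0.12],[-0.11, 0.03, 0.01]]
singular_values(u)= [0.15, 0.12, 0.0]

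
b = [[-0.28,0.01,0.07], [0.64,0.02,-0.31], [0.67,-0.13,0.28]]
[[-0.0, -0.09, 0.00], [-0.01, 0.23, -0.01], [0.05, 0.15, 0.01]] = b@[[0.04, 0.27, 0.01], [0.13, -0.18, 0.03], [0.13, -0.21, 0.04]]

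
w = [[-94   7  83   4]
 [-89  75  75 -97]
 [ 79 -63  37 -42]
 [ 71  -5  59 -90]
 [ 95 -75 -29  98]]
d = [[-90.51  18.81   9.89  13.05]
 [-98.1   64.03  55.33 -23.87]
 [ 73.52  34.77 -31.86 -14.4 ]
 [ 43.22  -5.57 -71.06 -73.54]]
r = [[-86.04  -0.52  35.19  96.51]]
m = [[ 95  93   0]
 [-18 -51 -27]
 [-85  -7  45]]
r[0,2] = 35.19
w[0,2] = 83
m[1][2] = -27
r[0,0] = -86.04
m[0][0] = 95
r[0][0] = -86.04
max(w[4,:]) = 98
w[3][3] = -90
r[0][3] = 96.51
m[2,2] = 45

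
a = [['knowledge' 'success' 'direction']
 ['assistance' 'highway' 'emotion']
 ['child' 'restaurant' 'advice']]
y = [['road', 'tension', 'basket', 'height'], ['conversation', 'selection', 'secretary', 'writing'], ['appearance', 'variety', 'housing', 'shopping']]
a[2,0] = 'child'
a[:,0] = ['knowledge', 'assistance', 'child']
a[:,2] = ['direction', 'emotion', 'advice']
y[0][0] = 'road'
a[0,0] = 'knowledge'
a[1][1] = 'highway'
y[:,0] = ['road', 'conversation', 'appearance']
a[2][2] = 'advice'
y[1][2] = 'secretary'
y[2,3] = 'shopping'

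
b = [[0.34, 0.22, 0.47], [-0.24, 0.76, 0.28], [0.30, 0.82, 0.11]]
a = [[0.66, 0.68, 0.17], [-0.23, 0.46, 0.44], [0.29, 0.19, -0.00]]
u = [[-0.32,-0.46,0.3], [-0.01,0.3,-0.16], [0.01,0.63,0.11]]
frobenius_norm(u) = 0.96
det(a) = 0.00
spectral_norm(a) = 1.06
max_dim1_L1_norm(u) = 1.08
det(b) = -0.23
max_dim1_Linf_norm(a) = 0.68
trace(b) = 1.21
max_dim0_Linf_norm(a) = 0.68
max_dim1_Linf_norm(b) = 0.82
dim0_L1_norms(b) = [0.88, 1.8, 0.86]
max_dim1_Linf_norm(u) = 0.63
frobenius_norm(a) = 1.23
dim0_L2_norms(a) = [0.76, 0.84, 0.47]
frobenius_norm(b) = 1.37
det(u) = -0.05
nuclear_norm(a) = 1.68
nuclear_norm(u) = 1.39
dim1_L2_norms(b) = [0.62, 0.84, 0.88]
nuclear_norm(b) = 2.09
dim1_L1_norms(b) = [1.03, 1.28, 1.23]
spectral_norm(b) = 1.21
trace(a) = 1.12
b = a + u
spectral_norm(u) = 0.87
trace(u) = 0.09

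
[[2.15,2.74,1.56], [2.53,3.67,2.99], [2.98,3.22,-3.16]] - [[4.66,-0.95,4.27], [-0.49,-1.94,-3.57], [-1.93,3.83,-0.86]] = [[-2.51,3.69,-2.71], [3.02,5.61,6.56], [4.91,-0.61,-2.3]]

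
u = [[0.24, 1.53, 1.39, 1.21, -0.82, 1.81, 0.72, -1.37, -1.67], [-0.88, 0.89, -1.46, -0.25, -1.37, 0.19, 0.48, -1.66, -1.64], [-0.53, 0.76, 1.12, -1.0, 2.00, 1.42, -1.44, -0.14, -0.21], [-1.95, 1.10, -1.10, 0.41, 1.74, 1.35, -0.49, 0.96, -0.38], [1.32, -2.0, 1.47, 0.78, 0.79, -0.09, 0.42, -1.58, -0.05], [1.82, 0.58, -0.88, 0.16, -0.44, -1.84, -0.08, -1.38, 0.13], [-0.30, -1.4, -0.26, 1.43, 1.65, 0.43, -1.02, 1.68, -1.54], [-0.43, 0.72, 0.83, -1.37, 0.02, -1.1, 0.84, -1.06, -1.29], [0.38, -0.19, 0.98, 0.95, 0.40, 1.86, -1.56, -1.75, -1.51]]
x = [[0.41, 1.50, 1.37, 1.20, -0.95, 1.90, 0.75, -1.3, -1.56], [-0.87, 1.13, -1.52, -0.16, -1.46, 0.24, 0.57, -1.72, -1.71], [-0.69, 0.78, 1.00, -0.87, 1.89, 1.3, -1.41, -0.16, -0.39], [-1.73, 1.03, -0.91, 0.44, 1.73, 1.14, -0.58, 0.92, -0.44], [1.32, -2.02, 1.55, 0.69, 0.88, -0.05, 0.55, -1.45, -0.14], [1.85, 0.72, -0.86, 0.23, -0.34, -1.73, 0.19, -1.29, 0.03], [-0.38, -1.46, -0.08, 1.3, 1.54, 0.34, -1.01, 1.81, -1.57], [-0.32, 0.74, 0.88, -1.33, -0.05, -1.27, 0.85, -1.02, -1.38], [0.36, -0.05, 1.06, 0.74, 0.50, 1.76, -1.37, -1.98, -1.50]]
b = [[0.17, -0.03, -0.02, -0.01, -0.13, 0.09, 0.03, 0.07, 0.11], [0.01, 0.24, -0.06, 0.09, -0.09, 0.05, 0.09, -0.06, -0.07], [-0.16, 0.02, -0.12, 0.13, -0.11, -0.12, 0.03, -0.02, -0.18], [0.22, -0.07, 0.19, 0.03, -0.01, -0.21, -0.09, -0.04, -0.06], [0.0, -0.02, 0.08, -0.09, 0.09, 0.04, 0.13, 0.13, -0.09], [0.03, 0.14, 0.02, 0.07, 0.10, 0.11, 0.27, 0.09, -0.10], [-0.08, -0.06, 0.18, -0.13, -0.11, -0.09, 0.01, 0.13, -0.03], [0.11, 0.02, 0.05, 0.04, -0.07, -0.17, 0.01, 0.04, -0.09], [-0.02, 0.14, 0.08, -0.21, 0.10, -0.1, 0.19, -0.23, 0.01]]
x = u + b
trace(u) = -1.98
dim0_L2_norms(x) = [3.15, 3.53, 3.33, 2.64, 3.62, 3.81, 2.68, 4.19, 3.51]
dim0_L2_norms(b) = [0.35, 0.33, 0.32, 0.32, 0.29, 0.36, 0.38, 0.33, 0.28]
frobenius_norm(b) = 0.99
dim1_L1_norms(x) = [10.94, 9.38, 8.49, 8.92, 8.65, 7.24, 9.49, 7.84, 9.32]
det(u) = -1764.08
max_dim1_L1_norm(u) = 10.76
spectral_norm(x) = 5.49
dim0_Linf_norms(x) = [1.85, 2.02, 1.55, 1.33, 1.89, 1.9, 1.41, 1.98, 1.71]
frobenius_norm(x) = 10.25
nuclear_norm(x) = 26.63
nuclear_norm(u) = 26.85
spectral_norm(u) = 5.61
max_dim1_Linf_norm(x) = 2.02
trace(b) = 0.58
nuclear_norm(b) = 2.57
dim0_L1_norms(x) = [7.93, 9.43, 9.23, 6.96, 9.34, 9.73, 7.28, 11.65, 8.72]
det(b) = -0.00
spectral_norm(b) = 0.52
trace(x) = -1.40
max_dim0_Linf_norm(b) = 0.27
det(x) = -1541.05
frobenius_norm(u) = 10.32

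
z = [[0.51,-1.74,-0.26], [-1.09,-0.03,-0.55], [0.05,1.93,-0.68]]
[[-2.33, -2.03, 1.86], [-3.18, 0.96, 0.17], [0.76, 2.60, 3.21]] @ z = [[1.12, 7.7, 0.46], [-2.66, 5.83, 0.18], [-2.29, 4.79, -3.81]]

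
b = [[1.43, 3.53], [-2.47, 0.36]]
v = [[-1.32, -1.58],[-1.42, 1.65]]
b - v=[[2.75, 5.11], [-1.05, -1.29]]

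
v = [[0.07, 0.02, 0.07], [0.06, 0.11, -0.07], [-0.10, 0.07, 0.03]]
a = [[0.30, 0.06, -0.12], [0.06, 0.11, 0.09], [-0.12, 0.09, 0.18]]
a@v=[[0.04, 0.0, 0.01], [0.00, 0.02, -0.0], [-0.02, 0.02, -0.01]]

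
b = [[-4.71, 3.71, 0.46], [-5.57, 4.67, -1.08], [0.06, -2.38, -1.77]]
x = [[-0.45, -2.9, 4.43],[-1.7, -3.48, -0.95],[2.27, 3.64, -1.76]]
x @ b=[[18.54, -25.76, -4.92], [27.33, -20.3, 4.66], [-31.07, 29.61, 0.23]]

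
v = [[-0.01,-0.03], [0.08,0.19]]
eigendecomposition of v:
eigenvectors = [[-0.92, 0.16],[0.39, -0.99]]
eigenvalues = [0.0, 0.18]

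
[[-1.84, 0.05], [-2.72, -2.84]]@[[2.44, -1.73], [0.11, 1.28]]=[[-4.48, 3.25], [-6.95, 1.07]]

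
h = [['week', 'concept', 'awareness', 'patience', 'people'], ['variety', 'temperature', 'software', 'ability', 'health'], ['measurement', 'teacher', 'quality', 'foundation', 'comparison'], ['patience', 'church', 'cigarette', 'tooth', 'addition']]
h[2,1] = 'teacher'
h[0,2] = 'awareness'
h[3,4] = 'addition'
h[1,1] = 'temperature'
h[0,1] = 'concept'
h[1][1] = 'temperature'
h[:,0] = ['week', 'variety', 'measurement', 'patience']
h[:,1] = ['concept', 'temperature', 'teacher', 'church']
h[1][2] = 'software'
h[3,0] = 'patience'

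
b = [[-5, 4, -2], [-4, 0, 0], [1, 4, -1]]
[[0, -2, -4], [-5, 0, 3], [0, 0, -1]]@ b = [[4, -16, 4], [28, -8, 7], [-1, -4, 1]]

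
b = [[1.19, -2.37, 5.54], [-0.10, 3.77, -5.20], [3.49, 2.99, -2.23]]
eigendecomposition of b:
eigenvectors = [[0.58, 0.67, -0.36], [-0.49, -0.75, 0.87], [-0.65, 0.02, 0.33]]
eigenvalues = [-3.08, 3.97, 1.84]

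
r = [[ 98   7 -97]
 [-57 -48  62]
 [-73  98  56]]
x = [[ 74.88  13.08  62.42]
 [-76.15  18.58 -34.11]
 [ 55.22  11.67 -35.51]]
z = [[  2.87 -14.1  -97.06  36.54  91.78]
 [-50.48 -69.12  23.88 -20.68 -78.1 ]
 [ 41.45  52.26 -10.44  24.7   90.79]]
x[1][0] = -76.15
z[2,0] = 41.45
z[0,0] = 2.87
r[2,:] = [-73, 98, 56]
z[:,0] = [2.87, -50.48, 41.45]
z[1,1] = -69.12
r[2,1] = 98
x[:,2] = [62.42, -34.11, -35.51]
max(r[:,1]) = 98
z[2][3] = 24.7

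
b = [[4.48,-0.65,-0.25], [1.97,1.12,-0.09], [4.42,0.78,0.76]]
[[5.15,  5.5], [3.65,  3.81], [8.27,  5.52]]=b @ [[1.39, 1.3], [0.96, 1.01], [1.81, -1.34]]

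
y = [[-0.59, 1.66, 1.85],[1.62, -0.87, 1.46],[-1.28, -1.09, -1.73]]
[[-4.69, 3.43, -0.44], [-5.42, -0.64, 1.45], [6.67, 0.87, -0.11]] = y@[[-1.38, -2.42, 0.10], [-0.53, -0.78, -0.73], [-2.5, 1.78, 0.45]]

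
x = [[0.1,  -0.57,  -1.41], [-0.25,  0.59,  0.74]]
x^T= [[0.1, -0.25], [-0.57, 0.59], [-1.41, 0.74]]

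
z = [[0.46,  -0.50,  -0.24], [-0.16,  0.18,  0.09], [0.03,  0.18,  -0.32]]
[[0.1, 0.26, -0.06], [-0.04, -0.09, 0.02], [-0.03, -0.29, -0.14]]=z @[[-0.03, 0.24, -0.00], [-0.21, -0.58, -0.07], [-0.04, 0.60, 0.41]]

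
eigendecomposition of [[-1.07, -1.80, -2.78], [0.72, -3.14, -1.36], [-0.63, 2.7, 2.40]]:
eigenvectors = [[-0.20, -0.81, -0.56], [-0.86, -0.53, -0.29], [0.47, 0.24, 0.77]]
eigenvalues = [-2.22, -1.42, 1.83]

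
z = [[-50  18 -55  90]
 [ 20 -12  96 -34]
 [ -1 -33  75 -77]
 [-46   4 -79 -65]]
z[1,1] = -12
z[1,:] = [20, -12, 96, -34]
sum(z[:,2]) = 37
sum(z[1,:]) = 70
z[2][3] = -77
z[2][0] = -1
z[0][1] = 18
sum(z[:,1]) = -23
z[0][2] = -55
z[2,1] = -33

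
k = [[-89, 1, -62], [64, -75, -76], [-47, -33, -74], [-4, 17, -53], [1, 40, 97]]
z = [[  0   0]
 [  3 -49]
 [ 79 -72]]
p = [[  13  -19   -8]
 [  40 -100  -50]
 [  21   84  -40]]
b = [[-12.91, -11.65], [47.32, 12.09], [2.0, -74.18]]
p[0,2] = -8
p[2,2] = -40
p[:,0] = [13, 40, 21]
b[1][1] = 12.09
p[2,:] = [21, 84, -40]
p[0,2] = -8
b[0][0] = -12.91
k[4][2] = 97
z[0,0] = 0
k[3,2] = -53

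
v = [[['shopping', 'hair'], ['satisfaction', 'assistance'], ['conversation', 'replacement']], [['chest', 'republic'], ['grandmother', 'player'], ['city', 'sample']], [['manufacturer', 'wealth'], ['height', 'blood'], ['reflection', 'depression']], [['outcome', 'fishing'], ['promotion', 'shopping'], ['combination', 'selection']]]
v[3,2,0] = 'combination'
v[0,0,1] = 'hair'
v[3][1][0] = 'promotion'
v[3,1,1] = 'shopping'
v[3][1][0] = 'promotion'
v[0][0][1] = 'hair'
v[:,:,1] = [['hair', 'assistance', 'replacement'], ['republic', 'player', 'sample'], ['wealth', 'blood', 'depression'], ['fishing', 'shopping', 'selection']]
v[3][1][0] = 'promotion'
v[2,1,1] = 'blood'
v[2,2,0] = 'reflection'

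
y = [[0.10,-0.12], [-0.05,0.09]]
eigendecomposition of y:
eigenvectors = [[0.86, 0.82], [-0.52, 0.57]]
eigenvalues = [0.17, 0.02]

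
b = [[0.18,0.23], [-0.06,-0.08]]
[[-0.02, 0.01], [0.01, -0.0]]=b @[[-0.09, 0.02], [-0.03, 0.01]]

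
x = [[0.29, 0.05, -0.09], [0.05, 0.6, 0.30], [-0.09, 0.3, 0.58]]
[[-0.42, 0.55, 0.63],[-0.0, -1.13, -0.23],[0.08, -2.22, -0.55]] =x@ [[-1.56, 0.80, 2.08],  [0.25, -0.14, -0.33],  [-0.24, -3.63, -0.46]]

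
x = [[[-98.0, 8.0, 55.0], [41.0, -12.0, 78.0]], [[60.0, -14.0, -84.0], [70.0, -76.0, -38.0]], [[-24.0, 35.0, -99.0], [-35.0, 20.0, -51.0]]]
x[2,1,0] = -35.0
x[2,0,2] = -99.0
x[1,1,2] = -38.0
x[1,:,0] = [60.0, 70.0]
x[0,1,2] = 78.0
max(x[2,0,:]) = 35.0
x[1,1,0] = 70.0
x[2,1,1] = 20.0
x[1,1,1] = -76.0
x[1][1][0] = 70.0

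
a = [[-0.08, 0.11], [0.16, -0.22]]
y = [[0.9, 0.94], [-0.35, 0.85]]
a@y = [[-0.11, 0.02],[0.22, -0.04]]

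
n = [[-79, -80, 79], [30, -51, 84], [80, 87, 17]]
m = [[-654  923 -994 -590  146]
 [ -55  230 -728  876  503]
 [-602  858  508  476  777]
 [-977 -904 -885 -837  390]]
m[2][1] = 858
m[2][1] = 858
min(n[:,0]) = -79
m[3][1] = -904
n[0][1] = -80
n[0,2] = 79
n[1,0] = 30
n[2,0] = 80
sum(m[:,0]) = -2288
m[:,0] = [-654, -55, -602, -977]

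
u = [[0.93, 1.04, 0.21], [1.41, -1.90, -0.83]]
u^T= [[0.93, 1.41], [1.04, -1.90], [0.21, -0.83]]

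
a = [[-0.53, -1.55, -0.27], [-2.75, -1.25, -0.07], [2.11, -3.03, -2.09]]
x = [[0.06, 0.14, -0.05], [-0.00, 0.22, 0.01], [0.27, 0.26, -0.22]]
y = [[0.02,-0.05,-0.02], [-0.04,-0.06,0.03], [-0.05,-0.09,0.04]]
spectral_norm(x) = 0.48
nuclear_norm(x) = 0.66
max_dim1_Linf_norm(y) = 0.09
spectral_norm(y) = 0.14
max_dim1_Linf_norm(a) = 3.03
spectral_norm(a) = 4.38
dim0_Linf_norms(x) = [0.27, 0.26, 0.22]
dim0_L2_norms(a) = [3.51, 3.63, 2.11]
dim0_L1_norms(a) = [5.39, 5.83, 2.43]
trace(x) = 0.06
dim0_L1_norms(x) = [0.33, 0.62, 0.28]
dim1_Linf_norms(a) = [1.55, 2.75, 3.03]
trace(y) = 0.00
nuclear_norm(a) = 7.98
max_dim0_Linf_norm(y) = 0.09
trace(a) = -3.87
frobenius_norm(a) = 5.47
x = a @ y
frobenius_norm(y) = 0.15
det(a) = 4.90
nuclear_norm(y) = 0.19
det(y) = -0.00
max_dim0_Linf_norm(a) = 3.03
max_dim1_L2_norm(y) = 0.11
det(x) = 0.00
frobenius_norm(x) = 0.51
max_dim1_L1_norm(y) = 0.18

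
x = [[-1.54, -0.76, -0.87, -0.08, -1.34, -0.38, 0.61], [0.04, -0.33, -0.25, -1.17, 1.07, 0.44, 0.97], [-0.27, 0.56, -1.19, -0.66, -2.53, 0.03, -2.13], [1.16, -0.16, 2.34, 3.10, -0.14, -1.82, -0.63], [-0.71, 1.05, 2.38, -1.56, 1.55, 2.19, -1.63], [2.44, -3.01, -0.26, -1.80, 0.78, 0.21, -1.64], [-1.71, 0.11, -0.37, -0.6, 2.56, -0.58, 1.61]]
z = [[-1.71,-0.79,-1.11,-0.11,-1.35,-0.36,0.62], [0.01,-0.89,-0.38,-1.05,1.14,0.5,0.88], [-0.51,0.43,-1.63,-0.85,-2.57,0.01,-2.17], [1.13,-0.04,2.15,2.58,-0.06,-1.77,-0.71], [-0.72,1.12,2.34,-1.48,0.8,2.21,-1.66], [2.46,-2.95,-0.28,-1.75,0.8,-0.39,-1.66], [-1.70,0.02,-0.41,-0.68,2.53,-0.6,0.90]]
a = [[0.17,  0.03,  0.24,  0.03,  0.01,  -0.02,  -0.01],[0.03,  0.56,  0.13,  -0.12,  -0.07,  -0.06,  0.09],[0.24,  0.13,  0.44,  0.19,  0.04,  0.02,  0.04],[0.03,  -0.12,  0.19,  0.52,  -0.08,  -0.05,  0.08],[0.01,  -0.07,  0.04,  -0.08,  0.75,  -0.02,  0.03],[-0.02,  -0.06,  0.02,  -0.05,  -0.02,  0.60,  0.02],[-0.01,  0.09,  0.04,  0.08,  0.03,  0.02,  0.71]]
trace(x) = 3.41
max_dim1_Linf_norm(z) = 2.95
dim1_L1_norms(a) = [0.51, 1.06, 1.1, 1.07, 1.0, 0.79, 0.98]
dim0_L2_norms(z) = [3.73, 3.4, 3.79, 3.77, 4.17, 2.98, 3.56]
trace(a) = 3.75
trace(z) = -0.34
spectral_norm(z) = 4.81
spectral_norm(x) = 5.33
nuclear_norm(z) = 22.02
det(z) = -1.50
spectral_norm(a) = 0.83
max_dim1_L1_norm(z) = 10.33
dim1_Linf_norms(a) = [0.24, 0.56, 0.44, 0.52, 0.75, 0.6, 0.71]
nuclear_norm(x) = 22.38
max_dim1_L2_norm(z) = 4.63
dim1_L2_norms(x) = [2.45, 1.95, 3.63, 4.49, 4.42, 4.65, 3.59]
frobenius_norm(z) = 9.65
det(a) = 0.00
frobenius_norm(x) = 9.87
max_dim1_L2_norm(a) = 0.76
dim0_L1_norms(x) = [7.87, 5.98, 7.66, 8.97, 9.97, 5.65, 9.22]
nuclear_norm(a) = 3.75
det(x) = -312.41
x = z + a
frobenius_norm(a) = 1.60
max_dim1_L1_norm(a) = 1.1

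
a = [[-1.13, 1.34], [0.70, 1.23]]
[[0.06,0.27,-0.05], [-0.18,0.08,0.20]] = a@[[-0.14,  -0.1,  0.14], [-0.07,  0.12,  0.08]]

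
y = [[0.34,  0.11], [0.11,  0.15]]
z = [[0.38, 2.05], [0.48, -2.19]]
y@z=[[0.18, 0.46], [0.11, -0.10]]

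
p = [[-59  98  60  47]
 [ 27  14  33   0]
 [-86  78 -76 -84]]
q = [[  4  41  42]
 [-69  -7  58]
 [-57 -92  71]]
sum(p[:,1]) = 190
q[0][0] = 4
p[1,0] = 27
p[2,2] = -76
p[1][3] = 0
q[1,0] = -69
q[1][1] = -7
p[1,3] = 0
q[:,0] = [4, -69, -57]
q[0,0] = 4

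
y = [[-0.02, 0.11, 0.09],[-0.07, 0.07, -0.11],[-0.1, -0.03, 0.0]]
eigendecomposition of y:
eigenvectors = [[0.72+0.00j, (0.72-0j), (-0.32+0j)], [(-0.08+0.45j), -0.08-0.45j, (-0.8+0j)], [(0.02+0.52j), (0.02-0.52j), 0.51+0.00j]]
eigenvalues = [(-0.03+0.13j), (-0.03-0.13j), (0.11+0j)]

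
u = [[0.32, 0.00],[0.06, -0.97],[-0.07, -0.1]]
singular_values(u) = [0.98, 0.33]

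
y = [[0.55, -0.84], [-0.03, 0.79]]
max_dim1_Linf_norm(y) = 0.84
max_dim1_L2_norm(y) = 1.0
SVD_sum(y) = [[0.36, -0.91], [-0.28, 0.69]] + [[0.19,0.07], [0.25,0.10]]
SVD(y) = [[-0.8,  0.6], [0.60,  0.80]] @ diag([1.2341435362752764, 0.33164699888579685]) @ [[-0.37,0.93], [0.93,0.37]]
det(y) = 0.41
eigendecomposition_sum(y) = [[0.38, 0.99], [0.04, 0.09]] + [[0.17, -1.83], [-0.07, 0.70]]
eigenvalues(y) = [0.47, 0.87]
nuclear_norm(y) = 1.57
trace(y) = 1.34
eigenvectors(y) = [[-1.0, 0.93], [-0.09, -0.36]]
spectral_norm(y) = 1.23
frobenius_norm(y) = 1.28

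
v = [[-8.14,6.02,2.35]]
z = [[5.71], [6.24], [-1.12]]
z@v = [[-46.48,  34.37,  13.42], [-50.79,  37.56,  14.66], [9.12,  -6.74,  -2.63]]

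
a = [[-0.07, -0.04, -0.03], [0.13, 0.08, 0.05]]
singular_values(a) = [0.18, 0.0]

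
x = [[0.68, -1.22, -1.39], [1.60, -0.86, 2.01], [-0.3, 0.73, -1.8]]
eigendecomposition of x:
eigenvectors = [[(-0+0j), (0.75+0j), 0.75-0.00j], [(0.75+0j), (0.31-0.56j), 0.31+0.56j], [(-0.66+0j), (-0.08-0.15j), (-0.08+0.15j)]]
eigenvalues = [(-2.63+0j), (0.32+1.19j), (0.32-1.19j)]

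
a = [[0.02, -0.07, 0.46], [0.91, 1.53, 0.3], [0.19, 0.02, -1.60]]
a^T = [[0.02,0.91,0.19],[-0.07,1.53,0.02],[0.46,0.30,-1.60]]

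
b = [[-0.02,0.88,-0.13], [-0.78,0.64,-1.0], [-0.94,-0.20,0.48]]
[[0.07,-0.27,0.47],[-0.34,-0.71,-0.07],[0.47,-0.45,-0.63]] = b @ [[-0.22,0.58,0.55], [0.16,-0.28,0.54], [0.61,0.08,-0.01]]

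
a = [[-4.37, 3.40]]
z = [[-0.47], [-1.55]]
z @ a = [[2.05, -1.60], [6.77, -5.27]]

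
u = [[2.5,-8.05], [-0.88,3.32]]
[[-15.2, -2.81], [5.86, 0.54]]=u @ [[-2.73, -4.12],[1.04, -0.93]]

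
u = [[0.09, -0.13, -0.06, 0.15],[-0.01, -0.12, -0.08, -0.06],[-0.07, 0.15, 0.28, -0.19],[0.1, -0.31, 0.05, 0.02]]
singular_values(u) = [0.47, 0.28, 0.14, 0.0]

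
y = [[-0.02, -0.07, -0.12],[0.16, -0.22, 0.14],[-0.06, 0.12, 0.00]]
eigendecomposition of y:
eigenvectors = [[-0.07, -0.84, -0.81], [-0.92, -0.46, -0.20], [0.39, 0.29, 0.55]]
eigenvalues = [-0.27, -0.02, 0.05]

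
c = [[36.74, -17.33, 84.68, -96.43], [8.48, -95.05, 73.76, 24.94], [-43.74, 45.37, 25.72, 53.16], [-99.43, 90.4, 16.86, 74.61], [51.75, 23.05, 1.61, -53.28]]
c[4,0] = 51.75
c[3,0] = -99.43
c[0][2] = 84.68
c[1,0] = 8.48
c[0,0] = 36.74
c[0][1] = -17.33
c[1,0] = 8.48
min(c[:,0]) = -99.43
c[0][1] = -17.33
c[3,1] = 90.4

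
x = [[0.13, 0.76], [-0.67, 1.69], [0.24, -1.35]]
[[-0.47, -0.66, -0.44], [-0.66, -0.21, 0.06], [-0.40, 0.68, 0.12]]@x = [[0.28, -0.88], [0.07, -0.94], [-0.48, 0.68]]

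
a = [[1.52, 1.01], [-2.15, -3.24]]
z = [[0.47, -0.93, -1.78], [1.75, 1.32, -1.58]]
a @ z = [[2.48, -0.08, -4.3], [-6.68, -2.28, 8.95]]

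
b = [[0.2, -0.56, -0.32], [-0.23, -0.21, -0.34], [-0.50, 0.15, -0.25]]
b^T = [[0.2, -0.23, -0.50], [-0.56, -0.21, 0.15], [-0.32, -0.34, -0.25]]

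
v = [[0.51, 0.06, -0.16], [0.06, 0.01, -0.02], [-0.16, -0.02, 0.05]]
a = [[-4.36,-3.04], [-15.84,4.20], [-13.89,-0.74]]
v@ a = [[-0.95, -1.18], [-0.14, -0.13], [0.32, 0.37]]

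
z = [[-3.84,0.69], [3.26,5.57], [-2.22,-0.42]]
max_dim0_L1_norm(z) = 9.32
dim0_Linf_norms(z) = [3.84, 5.57]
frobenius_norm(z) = 7.87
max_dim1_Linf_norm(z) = 5.57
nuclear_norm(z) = 10.70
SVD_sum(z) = [[-1.5,-1.56],[4.34,4.53],[-1.27,-1.33]] + [[-2.34,2.25], [-1.08,1.04], [-0.95,0.91]]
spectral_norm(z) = 6.89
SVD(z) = [[-0.31, -0.85], [0.91, -0.39], [-0.27, -0.34]] @ diag([6.888024735309662, 3.8123634724095057]) @ [[0.69, 0.72], [0.72, -0.69]]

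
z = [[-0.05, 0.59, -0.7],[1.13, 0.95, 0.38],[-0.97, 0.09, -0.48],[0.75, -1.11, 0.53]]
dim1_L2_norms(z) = [0.92, 1.52, 1.09, 1.44]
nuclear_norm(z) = 3.97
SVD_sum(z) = [[-0.44, 0.12, -0.28], [0.75, -0.21, 0.47], [-0.88, 0.25, -0.55], [0.95, -0.26, 0.59]] + [[0.21, 0.58, -0.08],[0.41, 1.14, -0.15],[-0.06, -0.17, 0.02],[-0.29, -0.79, 0.11]] + [[0.18, -0.11, -0.34], [-0.03, 0.02, 0.07], [-0.03, 0.02, 0.05], [0.09, -0.06, -0.17]]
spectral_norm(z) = 1.89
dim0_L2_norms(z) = [1.67, 1.58, 1.07]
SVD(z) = [[-0.28, -0.38, 0.88], [0.48, -0.75, -0.17], [-0.57, 0.11, -0.12], [0.61, 0.52, 0.43]] @ diag([1.891289646686092, 1.6213226263931775, 0.46220819279143555]) @ [[0.83, -0.23, 0.52], [-0.34, -0.93, 0.13], [0.45, -0.28, -0.85]]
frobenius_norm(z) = 2.53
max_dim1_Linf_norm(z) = 1.13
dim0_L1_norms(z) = [2.9, 2.74, 2.09]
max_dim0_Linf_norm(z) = 1.13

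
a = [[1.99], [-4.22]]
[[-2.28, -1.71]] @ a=[[2.68]]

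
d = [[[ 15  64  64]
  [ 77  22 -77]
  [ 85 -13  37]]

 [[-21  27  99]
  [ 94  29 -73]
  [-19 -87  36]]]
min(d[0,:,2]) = -77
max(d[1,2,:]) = 36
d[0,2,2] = 37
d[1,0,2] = 99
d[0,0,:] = [15, 64, 64]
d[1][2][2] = 36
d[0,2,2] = 37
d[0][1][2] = -77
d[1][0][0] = -21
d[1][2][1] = -87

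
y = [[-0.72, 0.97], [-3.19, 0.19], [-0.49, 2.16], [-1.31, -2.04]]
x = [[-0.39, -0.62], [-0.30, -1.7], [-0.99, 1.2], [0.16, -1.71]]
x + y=[[-1.11, 0.35],[-3.49, -1.51],[-1.48, 3.36],[-1.15, -3.75]]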